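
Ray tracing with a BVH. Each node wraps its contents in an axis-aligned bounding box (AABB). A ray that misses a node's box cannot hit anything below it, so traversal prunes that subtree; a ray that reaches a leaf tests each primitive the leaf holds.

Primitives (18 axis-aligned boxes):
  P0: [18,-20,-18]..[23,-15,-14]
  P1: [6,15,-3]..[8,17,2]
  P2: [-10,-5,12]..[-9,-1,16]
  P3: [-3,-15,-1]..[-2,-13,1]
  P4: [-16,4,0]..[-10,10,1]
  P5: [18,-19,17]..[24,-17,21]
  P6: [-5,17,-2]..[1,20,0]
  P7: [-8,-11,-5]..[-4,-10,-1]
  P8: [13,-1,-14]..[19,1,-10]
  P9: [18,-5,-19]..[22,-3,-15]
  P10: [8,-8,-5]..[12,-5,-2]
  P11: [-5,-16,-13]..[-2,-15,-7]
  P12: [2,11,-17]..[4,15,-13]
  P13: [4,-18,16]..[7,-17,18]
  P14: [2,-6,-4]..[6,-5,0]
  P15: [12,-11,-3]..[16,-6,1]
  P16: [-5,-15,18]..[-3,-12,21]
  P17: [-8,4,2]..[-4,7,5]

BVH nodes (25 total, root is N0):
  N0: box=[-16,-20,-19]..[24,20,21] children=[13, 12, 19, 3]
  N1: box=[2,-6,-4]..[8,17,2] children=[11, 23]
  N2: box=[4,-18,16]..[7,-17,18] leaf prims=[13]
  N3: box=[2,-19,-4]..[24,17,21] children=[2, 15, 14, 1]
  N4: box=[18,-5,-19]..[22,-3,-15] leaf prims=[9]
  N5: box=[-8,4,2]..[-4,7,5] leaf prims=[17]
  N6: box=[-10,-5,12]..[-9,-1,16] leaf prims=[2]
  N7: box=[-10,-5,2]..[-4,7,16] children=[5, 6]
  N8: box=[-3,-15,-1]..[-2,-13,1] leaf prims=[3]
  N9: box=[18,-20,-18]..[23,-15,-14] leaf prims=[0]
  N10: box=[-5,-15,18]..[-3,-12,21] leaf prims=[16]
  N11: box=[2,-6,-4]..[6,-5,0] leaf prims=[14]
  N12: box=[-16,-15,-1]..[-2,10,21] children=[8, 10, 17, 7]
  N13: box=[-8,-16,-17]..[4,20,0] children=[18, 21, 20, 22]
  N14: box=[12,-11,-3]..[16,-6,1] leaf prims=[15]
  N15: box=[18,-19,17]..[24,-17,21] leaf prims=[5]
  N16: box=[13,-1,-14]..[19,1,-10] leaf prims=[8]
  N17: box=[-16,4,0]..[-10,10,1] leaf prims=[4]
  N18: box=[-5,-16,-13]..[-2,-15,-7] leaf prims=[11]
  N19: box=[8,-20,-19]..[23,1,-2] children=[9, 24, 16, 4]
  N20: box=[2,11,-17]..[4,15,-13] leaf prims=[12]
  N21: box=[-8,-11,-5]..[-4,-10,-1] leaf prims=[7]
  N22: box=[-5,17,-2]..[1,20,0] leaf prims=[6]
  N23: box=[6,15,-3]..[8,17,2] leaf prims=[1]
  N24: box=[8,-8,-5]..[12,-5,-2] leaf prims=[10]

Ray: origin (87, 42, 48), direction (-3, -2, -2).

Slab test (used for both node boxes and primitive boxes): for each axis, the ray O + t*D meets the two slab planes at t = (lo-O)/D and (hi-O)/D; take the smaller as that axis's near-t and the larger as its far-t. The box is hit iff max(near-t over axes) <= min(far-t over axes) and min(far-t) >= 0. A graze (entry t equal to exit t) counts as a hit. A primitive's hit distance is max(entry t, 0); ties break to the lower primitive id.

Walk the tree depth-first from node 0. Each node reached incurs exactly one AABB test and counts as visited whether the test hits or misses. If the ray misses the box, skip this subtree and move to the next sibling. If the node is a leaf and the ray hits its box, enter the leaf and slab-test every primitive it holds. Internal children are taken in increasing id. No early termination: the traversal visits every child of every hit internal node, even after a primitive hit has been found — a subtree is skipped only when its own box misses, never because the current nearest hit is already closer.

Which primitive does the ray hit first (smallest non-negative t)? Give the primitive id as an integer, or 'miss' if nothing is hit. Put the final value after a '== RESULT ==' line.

Walk:
N0 x:[21,103/3] y:[11,31] z:[27/2,67/2] -> hit [21,31], descend [3, 12, 13, 19]
  N3 x:[21,85/3] y:[25/2,61/2] z:[27/2,26] -> hit [21,26], descend [1, 2, 14, 15]
    N1 x:[79/3,85/3] y:[25/2,24] z:[23,26] -> miss, prune
    N2 x:[80/3,83/3] y:[59/2,30] z:[15,16] -> miss, prune
    N14 x:[71/3,25] y:[24,53/2] z:[47/2,51/2] -> hit [24,25] leaf, test {P15@t=24}
    N15 x:[21,23] y:[59/2,61/2] z:[27/2,31/2] -> miss, prune
  N12 x:[89/3,103/3] y:[16,57/2] z:[27/2,49/2] -> miss, prune
  N13 x:[83/3,95/3] y:[11,29] z:[24,65/2] -> hit [83/3,29], descend [18, 20, 21, 22]
    N18 x:[89/3,92/3] y:[57/2,29] z:[55/2,61/2] -> miss, prune
    N20 x:[83/3,85/3] y:[27/2,31/2] z:[61/2,65/2] -> miss, prune
    N21 x:[91/3,95/3] y:[26,53/2] z:[49/2,53/2] -> miss, prune
    N22 x:[86/3,92/3] y:[11,25/2] z:[24,25] -> miss, prune
  N19 x:[64/3,79/3] y:[41/2,31] z:[25,67/2] -> hit [25,79/3], descend [4, 9, 16, 24]
    N4 x:[65/3,23] y:[45/2,47/2] z:[63/2,67/2] -> miss, prune
    N9 x:[64/3,23] y:[57/2,31] z:[31,33] -> miss, prune
    N16 x:[68/3,74/3] y:[41/2,43/2] z:[29,31] -> miss, prune
    N24 x:[25,79/3] y:[47/2,25] z:[25,53/2] -> hit [25,25] leaf, test {P10@t=25}

17 AABB tests over nodes [0, 3, 1, 2, 14, 15, 12, 13, 18, 20, 21, 22, 19, 4, 9, 16, 24]; 2 leaves entered; closest P15.

== RESULT ==
15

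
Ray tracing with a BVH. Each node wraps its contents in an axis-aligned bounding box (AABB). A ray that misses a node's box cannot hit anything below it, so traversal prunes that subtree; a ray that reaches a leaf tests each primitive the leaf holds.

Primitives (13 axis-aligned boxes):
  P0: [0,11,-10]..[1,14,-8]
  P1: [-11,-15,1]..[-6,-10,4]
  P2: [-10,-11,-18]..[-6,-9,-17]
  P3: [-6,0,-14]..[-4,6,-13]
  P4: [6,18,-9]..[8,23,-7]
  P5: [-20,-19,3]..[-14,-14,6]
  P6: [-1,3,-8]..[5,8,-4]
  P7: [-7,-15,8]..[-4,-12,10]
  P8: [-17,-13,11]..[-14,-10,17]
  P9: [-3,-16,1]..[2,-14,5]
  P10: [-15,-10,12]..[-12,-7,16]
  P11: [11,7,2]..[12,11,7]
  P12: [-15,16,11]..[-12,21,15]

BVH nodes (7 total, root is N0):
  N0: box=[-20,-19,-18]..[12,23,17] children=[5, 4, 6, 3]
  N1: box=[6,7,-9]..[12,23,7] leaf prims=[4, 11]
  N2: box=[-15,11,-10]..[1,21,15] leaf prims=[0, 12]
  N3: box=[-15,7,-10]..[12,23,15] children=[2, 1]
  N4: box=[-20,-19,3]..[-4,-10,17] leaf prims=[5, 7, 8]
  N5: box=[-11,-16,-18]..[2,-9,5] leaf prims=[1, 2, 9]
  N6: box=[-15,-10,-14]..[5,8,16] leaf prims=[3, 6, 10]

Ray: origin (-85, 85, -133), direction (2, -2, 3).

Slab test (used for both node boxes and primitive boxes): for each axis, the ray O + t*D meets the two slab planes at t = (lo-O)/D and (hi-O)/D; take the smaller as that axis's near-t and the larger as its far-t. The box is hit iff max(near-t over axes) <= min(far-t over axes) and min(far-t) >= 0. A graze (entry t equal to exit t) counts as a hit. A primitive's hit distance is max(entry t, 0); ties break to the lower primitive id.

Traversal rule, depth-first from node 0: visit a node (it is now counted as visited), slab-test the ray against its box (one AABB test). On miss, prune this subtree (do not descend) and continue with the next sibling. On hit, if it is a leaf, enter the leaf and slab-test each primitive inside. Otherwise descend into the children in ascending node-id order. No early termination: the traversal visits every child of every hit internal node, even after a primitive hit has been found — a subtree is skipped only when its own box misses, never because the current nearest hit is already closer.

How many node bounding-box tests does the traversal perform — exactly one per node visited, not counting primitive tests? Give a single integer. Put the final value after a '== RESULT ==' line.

Traverse from the root:
N0 x:[65/2,97/2] y:[31,52] z:[115/3,50] -> hit [115/3,97/2], descend [3, 4, 5, 6]
  N3 x:[35,97/2] y:[31,39] z:[41,148/3] -> miss, prune
  N4 x:[65/2,81/2] y:[95/2,52] z:[136/3,50] -> miss, prune
  N5 x:[37,87/2] y:[47,101/2] z:[115/3,46] -> miss, prune
  N6 x:[35,45] y:[77/2,95/2] z:[119/3,149/3] -> hit [119/3,45] leaf, test {P3@t=119/3, P6(miss), P10(miss)}

order=[0, 3, 4, 5, 6]  |boxes|=5  |leaves|=1  hit=P3

== RESULT ==
5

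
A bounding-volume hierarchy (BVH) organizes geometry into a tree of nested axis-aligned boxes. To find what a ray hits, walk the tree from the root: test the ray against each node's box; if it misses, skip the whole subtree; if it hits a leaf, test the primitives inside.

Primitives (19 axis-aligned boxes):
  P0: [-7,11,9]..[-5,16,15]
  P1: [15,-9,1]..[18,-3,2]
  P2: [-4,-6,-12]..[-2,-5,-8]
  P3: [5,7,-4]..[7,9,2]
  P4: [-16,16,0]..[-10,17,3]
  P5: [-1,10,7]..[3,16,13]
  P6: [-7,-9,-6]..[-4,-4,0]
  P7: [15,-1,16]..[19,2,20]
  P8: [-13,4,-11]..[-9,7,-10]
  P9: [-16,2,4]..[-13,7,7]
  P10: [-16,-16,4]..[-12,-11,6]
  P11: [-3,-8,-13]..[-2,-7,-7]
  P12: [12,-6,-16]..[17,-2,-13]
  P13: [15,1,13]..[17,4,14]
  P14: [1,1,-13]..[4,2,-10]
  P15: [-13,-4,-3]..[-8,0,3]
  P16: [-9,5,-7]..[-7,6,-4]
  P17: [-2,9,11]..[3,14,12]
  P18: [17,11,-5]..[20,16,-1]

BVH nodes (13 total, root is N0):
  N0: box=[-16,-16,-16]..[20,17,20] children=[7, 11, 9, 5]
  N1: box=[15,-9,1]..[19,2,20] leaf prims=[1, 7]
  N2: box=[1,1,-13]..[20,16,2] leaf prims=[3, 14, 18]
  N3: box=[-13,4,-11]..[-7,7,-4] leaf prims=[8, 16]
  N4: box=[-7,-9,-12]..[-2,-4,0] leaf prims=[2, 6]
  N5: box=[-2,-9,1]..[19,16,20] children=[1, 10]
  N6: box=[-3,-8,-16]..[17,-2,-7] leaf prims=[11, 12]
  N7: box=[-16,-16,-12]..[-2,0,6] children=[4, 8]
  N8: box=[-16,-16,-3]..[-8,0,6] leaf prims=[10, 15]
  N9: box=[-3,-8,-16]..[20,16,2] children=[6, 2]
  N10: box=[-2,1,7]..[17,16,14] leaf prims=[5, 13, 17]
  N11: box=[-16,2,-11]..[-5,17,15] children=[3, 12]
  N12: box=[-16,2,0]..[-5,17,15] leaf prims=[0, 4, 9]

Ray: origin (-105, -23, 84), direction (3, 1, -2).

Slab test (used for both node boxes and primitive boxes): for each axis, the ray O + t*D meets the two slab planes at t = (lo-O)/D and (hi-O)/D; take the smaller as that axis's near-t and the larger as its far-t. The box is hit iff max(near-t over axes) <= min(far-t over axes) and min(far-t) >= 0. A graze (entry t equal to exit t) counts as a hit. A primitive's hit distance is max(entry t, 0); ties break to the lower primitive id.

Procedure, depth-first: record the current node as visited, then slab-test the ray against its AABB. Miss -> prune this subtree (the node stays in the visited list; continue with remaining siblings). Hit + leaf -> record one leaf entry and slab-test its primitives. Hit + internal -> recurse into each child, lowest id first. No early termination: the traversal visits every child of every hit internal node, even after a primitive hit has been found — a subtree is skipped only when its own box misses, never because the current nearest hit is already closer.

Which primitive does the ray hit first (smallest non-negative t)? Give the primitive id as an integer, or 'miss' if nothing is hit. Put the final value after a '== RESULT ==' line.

Trace the traversal:
N0 x:[89/3,125/3] y:[7,40] z:[32,50] -> hit [32,40], descend [5, 7, 9, 11]
  N5 x:[103/3,124/3] y:[14,39] z:[32,83/2] -> hit [103/3,39], descend [1, 10]
    N1 x:[40,124/3] y:[14,25] z:[32,83/2] -> miss, prune
    N10 x:[103/3,122/3] y:[24,39] z:[35,77/2] -> hit [35,77/2] leaf, test {P5@t=71/2, P13(miss), P17@t=36}
  N7 x:[89/3,103/3] y:[7,23] z:[39,48] -> miss, prune
  N9 x:[34,125/3] y:[15,39] z:[41,50] -> miss, prune
  N11 x:[89/3,100/3] y:[25,40] z:[69/2,95/2] -> miss, prune

Visited [0, 5, 1, 10, 7, 9, 11]. Tests: 7 box, 1 leaf. Nearest: P5.

== RESULT ==
5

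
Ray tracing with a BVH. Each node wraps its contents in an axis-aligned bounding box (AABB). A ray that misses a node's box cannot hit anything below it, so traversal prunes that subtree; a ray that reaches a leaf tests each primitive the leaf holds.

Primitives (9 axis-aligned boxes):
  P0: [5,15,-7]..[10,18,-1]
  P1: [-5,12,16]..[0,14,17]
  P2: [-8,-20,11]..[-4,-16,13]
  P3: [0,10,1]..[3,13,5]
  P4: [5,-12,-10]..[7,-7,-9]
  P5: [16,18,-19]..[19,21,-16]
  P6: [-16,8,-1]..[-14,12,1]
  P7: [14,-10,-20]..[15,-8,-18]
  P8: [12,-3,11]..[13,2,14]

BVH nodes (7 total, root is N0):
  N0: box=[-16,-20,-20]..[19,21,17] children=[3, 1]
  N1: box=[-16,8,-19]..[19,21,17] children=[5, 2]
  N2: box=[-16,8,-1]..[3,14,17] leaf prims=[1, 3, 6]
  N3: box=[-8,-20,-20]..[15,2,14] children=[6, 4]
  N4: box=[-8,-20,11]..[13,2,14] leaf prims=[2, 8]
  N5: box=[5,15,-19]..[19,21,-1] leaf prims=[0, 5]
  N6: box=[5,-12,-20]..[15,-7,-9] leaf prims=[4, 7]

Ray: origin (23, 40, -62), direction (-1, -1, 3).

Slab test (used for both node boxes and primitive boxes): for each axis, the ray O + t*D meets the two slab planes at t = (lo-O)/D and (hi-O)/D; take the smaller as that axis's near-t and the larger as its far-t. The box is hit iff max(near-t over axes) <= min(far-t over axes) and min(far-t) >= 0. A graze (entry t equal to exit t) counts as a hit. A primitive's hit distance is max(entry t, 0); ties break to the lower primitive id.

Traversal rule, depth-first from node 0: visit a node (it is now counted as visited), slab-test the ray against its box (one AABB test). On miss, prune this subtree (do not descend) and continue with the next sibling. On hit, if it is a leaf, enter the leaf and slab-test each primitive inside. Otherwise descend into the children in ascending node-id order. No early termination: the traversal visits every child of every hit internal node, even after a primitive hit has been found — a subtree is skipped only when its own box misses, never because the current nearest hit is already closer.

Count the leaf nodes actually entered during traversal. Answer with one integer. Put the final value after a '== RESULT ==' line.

Traverse from the root:
N0 x:[4,39] y:[19,60] z:[14,79/3] -> hit [19,79/3], descend [1, 3]
  N1 x:[4,39] y:[19,32] z:[43/3,79/3] -> hit [19,79/3], descend [2, 5]
    N2 x:[20,39] y:[26,32] z:[61/3,79/3] -> hit [26,79/3] leaf, test {P1@t=26, P3(miss), P6(miss)}
    N5 x:[4,18] y:[19,25] z:[43/3,61/3] -> miss, prune
  N3 x:[8,31] y:[38,60] z:[14,76/3] -> miss, prune

Summary -> nodes [0, 1, 2, 5, 3]; box-tests=5; leaf-entries=1; first=P1

== RESULT ==
1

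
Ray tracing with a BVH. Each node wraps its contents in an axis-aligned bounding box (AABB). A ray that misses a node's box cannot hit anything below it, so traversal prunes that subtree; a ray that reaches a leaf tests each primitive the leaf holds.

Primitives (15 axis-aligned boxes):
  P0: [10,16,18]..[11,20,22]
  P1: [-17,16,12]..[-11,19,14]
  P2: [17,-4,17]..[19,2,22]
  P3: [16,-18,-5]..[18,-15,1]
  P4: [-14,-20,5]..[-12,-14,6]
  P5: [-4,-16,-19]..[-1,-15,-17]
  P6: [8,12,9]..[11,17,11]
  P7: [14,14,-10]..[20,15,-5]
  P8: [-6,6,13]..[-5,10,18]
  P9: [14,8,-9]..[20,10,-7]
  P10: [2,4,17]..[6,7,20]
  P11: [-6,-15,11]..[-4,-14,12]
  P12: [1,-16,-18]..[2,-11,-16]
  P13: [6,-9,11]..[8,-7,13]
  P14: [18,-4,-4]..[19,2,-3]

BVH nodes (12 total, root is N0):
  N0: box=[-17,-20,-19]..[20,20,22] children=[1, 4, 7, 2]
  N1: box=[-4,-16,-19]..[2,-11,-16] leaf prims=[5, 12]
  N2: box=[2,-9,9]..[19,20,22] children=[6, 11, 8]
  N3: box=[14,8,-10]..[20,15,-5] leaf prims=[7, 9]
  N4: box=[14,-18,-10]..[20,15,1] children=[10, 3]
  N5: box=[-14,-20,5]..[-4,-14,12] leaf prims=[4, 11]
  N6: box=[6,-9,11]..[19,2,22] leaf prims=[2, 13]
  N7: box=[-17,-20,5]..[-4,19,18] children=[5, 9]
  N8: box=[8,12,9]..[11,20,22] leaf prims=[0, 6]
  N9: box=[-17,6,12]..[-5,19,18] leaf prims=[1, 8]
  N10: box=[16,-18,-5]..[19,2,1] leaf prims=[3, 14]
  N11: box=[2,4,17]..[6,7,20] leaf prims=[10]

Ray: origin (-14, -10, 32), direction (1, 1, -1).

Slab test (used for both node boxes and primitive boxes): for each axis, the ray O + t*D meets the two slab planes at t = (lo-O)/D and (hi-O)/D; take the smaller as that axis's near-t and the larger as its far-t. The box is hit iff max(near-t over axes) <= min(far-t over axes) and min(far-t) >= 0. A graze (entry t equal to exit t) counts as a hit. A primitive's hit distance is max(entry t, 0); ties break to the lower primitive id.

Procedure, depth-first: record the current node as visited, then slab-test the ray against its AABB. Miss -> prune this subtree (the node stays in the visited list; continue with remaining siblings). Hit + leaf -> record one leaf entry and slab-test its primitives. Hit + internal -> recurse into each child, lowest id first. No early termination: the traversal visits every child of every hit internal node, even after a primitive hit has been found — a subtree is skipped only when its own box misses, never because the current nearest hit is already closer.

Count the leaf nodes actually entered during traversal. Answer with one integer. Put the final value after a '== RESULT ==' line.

Traverse from the root:
N0 x:[-3,34] y:[-10,30] z:[10,51] -> hit [10,30], descend [1, 2, 4, 7]
  N1 x:[10,16] y:[-6,-1] z:[48,51] -> miss, prune
  N2 x:[16,33] y:[1,30] z:[10,23] -> hit [16,23], descend [6, 8, 11]
    N6 x:[20,33] y:[1,12] z:[10,21] -> miss, prune
    N8 x:[22,25] y:[22,30] z:[10,23] -> hit [22,23] leaf, test {P0(miss), P6@t=22}
    N11 x:[16,20] y:[14,17] z:[12,15] -> miss, prune
  N4 x:[28,34] y:[-8,25] z:[31,42] -> miss, prune
  N7 x:[-3,10] y:[-10,29] z:[14,27] -> miss, prune

8 AABB tests over nodes [0, 1, 2, 6, 8, 11, 4, 7]; 1 leaf entered; closest P6.

== RESULT ==
1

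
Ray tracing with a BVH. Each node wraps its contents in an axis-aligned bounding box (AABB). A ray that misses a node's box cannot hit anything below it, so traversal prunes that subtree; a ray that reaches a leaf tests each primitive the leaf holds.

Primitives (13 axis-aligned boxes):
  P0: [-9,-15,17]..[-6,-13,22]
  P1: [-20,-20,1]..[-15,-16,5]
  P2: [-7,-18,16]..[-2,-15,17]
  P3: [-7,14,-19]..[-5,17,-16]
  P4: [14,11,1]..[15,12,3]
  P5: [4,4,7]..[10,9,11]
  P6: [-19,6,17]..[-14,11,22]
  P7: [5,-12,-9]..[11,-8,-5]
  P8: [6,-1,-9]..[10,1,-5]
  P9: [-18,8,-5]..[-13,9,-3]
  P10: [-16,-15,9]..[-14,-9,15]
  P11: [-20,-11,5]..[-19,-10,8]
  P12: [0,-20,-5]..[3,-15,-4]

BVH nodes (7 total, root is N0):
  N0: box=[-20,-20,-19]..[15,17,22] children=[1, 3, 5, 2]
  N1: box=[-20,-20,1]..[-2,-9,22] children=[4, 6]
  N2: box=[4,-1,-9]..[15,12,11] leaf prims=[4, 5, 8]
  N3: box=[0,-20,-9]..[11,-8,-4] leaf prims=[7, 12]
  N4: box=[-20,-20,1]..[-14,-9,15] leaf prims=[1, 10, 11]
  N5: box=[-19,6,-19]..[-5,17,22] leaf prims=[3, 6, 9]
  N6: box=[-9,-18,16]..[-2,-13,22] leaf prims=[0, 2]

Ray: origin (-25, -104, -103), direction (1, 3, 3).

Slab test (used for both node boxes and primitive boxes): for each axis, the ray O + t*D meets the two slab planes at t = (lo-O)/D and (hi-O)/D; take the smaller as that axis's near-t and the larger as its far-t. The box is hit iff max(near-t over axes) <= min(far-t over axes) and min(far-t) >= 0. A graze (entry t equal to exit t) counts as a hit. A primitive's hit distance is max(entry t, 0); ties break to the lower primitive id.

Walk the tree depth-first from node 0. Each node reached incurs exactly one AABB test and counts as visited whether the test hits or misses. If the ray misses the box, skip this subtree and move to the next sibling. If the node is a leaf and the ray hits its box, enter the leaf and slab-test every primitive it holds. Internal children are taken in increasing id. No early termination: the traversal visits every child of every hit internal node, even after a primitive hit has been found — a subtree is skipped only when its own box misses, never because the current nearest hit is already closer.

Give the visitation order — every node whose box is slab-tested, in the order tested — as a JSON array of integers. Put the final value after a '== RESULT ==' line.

Trace the traversal:
N0 x:[5,40] y:[28,121/3] z:[28,125/3] -> hit [28,40], descend [1, 2, 3, 5]
  N1 x:[5,23] y:[28,95/3] z:[104/3,125/3] -> miss, prune
  N2 x:[29,40] y:[103/3,116/3] z:[94/3,38] -> hit [103/3,38] leaf, test {P4(miss), P5(miss), P8(miss)}
  N3 x:[25,36] y:[28,32] z:[94/3,33] -> hit [94/3,32] leaf, test {P7@t=94/3, P12(miss)}
  N5 x:[6,20] y:[110/3,121/3] z:[28,125/3] -> miss, prune

Visited [0, 1, 2, 3, 5]. Tests: 5 box, 2 leaf. Nearest: P7.

== RESULT ==
[0, 1, 2, 3, 5]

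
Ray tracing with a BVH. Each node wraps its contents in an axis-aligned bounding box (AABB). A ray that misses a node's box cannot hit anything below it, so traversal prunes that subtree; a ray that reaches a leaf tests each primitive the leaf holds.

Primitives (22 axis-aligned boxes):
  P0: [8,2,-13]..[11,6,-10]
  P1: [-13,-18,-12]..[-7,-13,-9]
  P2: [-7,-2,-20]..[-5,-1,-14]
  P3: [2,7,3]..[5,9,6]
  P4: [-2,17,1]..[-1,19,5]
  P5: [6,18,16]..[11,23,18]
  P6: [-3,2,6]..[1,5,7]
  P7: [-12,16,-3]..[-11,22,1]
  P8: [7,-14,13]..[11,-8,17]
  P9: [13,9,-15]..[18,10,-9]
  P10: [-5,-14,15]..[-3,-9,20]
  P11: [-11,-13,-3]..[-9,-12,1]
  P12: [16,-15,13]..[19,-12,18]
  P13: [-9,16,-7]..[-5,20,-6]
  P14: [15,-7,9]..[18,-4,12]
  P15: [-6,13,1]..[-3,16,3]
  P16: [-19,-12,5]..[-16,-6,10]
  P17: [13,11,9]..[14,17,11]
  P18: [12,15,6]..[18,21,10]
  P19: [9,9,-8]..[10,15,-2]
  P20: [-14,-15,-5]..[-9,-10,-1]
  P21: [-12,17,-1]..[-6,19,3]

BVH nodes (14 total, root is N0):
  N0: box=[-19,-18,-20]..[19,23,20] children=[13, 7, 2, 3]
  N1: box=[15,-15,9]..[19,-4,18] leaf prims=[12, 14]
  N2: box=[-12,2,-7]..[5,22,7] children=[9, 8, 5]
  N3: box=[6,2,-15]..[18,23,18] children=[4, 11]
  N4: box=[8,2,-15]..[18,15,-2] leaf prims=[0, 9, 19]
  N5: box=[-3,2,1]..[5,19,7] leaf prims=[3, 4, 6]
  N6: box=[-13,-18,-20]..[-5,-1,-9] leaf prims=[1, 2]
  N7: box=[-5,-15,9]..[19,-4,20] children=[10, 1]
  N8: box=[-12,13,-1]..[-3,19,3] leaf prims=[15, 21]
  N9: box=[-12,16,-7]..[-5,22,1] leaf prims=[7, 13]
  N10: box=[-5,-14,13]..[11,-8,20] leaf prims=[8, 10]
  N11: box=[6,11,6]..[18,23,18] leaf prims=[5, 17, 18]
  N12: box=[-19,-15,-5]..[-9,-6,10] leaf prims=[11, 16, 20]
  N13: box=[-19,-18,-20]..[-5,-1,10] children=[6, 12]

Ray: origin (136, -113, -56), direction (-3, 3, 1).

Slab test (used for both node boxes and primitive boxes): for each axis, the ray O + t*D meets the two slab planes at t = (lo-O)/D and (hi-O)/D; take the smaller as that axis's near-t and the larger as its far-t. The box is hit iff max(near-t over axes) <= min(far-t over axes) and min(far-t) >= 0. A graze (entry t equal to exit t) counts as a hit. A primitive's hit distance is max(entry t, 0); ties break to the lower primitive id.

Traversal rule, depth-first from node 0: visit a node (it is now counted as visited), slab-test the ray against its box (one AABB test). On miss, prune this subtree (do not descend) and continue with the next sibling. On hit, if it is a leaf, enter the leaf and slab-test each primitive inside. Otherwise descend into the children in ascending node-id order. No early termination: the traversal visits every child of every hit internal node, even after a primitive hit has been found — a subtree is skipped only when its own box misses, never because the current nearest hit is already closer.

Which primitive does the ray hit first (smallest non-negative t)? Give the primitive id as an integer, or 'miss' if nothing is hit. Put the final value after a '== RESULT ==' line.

Trace the traversal:
N0 x:[39,155/3] y:[95/3,136/3] z:[36,76] -> hit [39,136/3], descend [2, 3, 7, 13]
  N2 x:[131/3,148/3] y:[115/3,45] z:[49,63] -> miss, prune
  N3 x:[118/3,130/3] y:[115/3,136/3] z:[41,74] -> hit [41,130/3], descend [4, 11]
    N4 x:[118/3,128/3] y:[115/3,128/3] z:[41,54] -> hit [41,128/3] leaf, test {P0(miss), P9@t=41, P19(miss)}
    N11 x:[118/3,130/3] y:[124/3,136/3] z:[62,74] -> miss, prune
  N7 x:[39,47] y:[98/3,109/3] z:[65,76] -> miss, prune
  N13 x:[47,155/3] y:[95/3,112/3] z:[36,66] -> miss, prune

Summary -> nodes [0, 2, 3, 4, 11, 7, 13]; box-tests=7; leaf-entries=1; first=P9

== RESULT ==
9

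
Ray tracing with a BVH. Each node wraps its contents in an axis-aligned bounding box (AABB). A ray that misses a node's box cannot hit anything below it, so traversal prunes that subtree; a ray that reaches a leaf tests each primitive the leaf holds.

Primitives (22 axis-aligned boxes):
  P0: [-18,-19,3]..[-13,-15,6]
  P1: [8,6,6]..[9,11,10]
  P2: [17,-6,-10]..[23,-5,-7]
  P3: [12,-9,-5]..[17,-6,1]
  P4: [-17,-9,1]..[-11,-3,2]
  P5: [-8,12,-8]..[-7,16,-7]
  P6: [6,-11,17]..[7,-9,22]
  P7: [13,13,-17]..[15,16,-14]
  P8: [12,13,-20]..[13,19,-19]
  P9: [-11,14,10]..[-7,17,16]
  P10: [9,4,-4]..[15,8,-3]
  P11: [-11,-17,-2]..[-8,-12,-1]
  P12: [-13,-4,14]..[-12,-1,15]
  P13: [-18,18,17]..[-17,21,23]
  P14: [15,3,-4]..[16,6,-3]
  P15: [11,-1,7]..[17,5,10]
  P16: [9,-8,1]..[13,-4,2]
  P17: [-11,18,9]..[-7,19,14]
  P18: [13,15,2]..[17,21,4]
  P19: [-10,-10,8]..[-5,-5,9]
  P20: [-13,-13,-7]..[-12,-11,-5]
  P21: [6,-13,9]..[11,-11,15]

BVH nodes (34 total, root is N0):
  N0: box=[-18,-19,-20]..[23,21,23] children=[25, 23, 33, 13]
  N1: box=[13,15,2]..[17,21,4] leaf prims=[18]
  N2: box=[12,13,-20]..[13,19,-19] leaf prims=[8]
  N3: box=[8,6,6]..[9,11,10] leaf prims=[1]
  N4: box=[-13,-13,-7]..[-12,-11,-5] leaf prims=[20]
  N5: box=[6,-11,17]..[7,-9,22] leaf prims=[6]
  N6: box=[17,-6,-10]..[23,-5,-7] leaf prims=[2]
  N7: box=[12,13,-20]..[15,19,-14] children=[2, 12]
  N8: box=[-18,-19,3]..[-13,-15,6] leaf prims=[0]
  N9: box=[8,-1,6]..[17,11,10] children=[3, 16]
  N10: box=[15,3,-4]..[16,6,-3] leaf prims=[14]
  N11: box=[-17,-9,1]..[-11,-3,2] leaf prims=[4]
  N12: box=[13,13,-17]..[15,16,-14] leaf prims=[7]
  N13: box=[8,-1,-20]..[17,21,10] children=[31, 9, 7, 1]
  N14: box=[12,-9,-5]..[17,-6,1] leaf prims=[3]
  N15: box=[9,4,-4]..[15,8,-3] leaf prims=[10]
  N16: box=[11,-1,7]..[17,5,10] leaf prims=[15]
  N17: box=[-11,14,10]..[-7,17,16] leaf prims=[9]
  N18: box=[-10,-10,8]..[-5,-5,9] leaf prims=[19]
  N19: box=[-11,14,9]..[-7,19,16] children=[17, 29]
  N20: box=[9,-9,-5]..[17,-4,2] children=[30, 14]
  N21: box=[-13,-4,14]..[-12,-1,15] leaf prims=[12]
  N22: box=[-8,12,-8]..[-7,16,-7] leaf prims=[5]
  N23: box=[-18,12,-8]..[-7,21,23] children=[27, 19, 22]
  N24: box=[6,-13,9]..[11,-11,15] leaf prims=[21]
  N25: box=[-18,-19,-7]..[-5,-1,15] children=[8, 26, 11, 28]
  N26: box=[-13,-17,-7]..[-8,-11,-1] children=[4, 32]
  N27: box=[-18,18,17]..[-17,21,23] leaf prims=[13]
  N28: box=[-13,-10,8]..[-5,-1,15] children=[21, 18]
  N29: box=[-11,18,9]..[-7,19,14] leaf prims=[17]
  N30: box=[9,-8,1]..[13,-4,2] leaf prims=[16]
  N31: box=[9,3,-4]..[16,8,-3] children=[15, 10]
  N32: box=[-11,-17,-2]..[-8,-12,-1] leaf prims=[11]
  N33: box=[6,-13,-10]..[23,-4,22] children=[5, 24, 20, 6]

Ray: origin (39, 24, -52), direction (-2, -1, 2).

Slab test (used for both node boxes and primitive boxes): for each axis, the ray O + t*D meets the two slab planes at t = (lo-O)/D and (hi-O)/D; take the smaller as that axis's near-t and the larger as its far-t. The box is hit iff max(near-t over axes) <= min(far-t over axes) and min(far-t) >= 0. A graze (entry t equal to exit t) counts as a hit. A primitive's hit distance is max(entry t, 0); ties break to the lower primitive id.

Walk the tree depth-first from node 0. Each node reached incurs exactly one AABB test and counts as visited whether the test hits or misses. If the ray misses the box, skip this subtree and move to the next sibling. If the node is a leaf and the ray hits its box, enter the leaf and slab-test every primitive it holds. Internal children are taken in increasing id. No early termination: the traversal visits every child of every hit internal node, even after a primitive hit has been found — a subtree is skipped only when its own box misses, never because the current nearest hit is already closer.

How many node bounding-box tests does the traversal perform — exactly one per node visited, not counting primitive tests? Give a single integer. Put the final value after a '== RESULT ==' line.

Walk:
N0 x:[8,57/2] y:[3,43] z:[16,75/2] -> hit [16,57/2], descend [13, 23, 25, 33]
  N13 x:[11,31/2] y:[3,25] z:[16,31] -> miss, prune
  N23 x:[23,57/2] y:[3,12] z:[22,75/2] -> miss, prune
  N25 x:[22,57/2] y:[25,43] z:[45/2,67/2] -> hit [25,57/2], descend [8, 11, 26, 28]
    N8 x:[26,57/2] y:[39,43] z:[55/2,29] -> miss, prune
    N11 x:[25,28] y:[27,33] z:[53/2,27] -> hit [27,27] leaf, test {P4@t=27}
    N26 x:[47/2,26] y:[35,41] z:[45/2,51/2] -> miss, prune
    N28 x:[22,26] y:[25,34] z:[30,67/2] -> miss, prune
  N33 x:[8,33/2] y:[28,37] z:[21,37] -> miss, prune

Summary -> nodes [0, 13, 23, 25, 8, 11, 26, 28, 33]; box-tests=9; leaf-entries=1; first=P4

== RESULT ==
9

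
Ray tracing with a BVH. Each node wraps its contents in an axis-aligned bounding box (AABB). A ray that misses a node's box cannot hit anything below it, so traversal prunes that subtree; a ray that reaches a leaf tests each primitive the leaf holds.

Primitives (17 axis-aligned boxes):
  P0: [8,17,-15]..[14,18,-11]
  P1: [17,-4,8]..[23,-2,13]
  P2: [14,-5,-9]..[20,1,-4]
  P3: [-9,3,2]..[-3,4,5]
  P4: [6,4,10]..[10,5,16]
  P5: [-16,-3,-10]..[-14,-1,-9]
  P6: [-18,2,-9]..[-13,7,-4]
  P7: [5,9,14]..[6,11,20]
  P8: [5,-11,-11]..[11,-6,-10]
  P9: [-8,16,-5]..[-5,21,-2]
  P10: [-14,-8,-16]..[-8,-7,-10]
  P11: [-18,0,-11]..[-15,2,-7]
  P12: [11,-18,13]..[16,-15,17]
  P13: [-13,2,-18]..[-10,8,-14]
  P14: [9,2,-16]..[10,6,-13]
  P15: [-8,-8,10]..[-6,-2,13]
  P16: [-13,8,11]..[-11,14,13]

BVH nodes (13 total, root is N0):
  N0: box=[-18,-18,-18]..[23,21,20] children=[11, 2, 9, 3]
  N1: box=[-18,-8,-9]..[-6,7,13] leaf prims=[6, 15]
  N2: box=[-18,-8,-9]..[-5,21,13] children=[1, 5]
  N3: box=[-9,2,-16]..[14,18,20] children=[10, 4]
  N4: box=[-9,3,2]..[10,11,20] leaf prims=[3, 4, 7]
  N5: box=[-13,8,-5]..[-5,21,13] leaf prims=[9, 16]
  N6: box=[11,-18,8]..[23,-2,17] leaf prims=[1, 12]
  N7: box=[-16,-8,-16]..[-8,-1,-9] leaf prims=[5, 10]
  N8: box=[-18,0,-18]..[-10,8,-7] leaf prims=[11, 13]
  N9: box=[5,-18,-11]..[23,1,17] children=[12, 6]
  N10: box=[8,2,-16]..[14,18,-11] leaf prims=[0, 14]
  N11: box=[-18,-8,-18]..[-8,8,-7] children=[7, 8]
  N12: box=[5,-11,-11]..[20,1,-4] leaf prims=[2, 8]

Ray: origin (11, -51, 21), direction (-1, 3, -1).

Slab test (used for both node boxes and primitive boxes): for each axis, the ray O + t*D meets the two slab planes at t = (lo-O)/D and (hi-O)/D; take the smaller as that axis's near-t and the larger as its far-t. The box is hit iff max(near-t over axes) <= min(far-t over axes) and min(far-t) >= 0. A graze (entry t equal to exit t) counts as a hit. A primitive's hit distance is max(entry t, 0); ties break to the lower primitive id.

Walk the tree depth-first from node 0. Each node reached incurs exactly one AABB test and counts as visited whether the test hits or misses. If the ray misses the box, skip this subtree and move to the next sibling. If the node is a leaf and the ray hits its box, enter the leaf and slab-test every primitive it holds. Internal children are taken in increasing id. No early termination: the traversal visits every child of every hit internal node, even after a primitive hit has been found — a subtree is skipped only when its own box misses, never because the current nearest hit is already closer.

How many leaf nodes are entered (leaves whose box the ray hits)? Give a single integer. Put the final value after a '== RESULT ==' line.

Walk:
N0 x:[-12,29] y:[11,24] z:[1,39] -> hit [11,24], descend [2, 3, 9, 11]
  N2 x:[16,29] y:[43/3,24] z:[8,30] -> hit [16,24], descend [1, 5]
    N1 x:[17,29] y:[43/3,58/3] z:[8,30] -> hit [17,58/3] leaf, test {P6(miss), P15(miss)}
    N5 x:[16,24] y:[59/3,24] z:[8,26] -> hit [59/3,24] leaf, test {P9(miss), P16(miss)}
  N3 x:[-3,20] y:[53/3,23] z:[1,37] -> hit [53/3,20], descend [4, 10]
    N4 x:[1,20] y:[18,62/3] z:[1,19] -> hit [18,19] leaf, test {P3@t=18, P4(miss), P7(miss)}
    N10 x:[-3,3] y:[53/3,23] z:[32,37] -> miss, prune
  N9 x:[-12,6] y:[11,52/3] z:[4,32] -> miss, prune
  N11 x:[19,29] y:[43/3,59/3] z:[28,39] -> miss, prune

9 AABB tests over nodes [0, 2, 1, 5, 3, 4, 10, 9, 11]; 3 leaves entered; closest P3.

== RESULT ==
3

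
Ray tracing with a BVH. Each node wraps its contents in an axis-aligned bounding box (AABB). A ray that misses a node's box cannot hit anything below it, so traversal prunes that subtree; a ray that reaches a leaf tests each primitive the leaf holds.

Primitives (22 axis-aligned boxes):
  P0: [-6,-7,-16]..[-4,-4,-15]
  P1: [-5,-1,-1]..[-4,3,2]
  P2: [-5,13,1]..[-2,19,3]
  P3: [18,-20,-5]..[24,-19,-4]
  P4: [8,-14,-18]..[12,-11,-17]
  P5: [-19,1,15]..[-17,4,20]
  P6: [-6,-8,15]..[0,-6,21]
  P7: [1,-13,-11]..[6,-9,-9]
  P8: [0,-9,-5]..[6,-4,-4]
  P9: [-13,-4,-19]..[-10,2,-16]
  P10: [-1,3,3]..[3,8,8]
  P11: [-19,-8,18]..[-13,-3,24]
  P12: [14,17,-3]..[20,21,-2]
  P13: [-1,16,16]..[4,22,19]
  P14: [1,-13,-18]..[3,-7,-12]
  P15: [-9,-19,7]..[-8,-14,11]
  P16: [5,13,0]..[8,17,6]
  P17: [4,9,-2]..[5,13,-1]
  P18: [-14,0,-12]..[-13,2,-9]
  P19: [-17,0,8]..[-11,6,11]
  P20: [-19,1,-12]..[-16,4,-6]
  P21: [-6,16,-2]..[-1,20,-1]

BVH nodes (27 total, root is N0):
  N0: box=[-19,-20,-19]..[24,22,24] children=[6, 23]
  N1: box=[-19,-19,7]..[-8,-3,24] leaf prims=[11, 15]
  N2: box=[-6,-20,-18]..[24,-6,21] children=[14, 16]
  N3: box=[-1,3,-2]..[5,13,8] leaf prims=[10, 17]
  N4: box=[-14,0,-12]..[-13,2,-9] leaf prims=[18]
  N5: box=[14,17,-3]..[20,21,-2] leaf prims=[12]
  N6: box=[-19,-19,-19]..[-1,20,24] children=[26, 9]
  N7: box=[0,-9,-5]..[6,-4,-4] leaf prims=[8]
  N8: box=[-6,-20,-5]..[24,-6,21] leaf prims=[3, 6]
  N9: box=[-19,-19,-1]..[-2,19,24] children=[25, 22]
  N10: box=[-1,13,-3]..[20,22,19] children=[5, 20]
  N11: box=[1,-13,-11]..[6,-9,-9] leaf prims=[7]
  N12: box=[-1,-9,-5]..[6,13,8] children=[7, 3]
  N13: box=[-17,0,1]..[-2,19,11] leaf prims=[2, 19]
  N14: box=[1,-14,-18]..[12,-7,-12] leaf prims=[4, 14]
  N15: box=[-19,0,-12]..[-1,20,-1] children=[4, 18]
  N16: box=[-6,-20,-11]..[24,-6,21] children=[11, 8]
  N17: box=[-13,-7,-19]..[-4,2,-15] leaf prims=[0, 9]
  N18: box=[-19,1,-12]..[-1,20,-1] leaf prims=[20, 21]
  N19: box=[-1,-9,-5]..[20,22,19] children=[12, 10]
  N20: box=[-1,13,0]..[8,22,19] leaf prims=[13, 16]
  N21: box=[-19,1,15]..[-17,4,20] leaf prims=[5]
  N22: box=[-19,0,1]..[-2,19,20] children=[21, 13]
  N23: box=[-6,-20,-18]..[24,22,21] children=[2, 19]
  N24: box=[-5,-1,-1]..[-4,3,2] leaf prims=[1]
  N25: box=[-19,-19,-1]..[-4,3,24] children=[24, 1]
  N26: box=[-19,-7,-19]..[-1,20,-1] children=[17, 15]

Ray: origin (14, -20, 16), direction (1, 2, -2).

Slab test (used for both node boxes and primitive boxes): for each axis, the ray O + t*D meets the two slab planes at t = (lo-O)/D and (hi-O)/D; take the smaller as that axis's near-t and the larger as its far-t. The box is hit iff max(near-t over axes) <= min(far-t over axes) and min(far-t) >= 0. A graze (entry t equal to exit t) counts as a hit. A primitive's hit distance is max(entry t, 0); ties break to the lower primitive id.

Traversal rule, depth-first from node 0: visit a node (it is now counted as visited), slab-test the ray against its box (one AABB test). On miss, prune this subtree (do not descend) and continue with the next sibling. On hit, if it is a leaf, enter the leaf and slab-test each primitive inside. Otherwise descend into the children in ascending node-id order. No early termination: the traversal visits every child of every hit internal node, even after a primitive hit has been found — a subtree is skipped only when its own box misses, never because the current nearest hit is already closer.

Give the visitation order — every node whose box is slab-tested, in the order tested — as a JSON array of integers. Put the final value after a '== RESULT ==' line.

Traverse from the root:
N0 x:[-33,10] y:[0,21] z:[-4,35/2] -> hit [0,10], descend [6, 23]
  N6 x:[-33,-15] y:[1/2,20] z:[-4,35/2] -> miss, prune
  N23 x:[-20,10] y:[0,21] z:[-5/2,17] -> hit [0,10], descend [2, 19]
    N2 x:[-20,10] y:[0,7] z:[-5/2,17] -> hit [0,7], descend [14, 16]
      N14 x:[-13,-2] y:[3,13/2] z:[14,17] -> miss, prune
      N16 x:[-20,10] y:[0,7] z:[-5/2,27/2] -> hit [0,7], descend [8, 11]
        N8 x:[-20,10] y:[0,7] z:[-5/2,21/2] -> hit [0,7] leaf, test {P3(miss), P6(miss)}
        N11 x:[-13,-8] y:[7/2,11/2] z:[25/2,27/2] -> miss, prune
    N19 x:[-15,6] y:[11/2,21] z:[-3/2,21/2] -> hit [11/2,6], descend [10, 12]
      N10 x:[-15,6] y:[33/2,21] z:[-3/2,19/2] -> miss, prune
      N12 x:[-15,-8] y:[11/2,33/2] z:[4,21/2] -> miss, prune

Visited [0, 6, 23, 2, 14, 16, 8, 11, 19, 10, 12]. Tests: 11 box, 1 leaf. Nearest: miss.

== RESULT ==
[0, 6, 23, 2, 14, 16, 8, 11, 19, 10, 12]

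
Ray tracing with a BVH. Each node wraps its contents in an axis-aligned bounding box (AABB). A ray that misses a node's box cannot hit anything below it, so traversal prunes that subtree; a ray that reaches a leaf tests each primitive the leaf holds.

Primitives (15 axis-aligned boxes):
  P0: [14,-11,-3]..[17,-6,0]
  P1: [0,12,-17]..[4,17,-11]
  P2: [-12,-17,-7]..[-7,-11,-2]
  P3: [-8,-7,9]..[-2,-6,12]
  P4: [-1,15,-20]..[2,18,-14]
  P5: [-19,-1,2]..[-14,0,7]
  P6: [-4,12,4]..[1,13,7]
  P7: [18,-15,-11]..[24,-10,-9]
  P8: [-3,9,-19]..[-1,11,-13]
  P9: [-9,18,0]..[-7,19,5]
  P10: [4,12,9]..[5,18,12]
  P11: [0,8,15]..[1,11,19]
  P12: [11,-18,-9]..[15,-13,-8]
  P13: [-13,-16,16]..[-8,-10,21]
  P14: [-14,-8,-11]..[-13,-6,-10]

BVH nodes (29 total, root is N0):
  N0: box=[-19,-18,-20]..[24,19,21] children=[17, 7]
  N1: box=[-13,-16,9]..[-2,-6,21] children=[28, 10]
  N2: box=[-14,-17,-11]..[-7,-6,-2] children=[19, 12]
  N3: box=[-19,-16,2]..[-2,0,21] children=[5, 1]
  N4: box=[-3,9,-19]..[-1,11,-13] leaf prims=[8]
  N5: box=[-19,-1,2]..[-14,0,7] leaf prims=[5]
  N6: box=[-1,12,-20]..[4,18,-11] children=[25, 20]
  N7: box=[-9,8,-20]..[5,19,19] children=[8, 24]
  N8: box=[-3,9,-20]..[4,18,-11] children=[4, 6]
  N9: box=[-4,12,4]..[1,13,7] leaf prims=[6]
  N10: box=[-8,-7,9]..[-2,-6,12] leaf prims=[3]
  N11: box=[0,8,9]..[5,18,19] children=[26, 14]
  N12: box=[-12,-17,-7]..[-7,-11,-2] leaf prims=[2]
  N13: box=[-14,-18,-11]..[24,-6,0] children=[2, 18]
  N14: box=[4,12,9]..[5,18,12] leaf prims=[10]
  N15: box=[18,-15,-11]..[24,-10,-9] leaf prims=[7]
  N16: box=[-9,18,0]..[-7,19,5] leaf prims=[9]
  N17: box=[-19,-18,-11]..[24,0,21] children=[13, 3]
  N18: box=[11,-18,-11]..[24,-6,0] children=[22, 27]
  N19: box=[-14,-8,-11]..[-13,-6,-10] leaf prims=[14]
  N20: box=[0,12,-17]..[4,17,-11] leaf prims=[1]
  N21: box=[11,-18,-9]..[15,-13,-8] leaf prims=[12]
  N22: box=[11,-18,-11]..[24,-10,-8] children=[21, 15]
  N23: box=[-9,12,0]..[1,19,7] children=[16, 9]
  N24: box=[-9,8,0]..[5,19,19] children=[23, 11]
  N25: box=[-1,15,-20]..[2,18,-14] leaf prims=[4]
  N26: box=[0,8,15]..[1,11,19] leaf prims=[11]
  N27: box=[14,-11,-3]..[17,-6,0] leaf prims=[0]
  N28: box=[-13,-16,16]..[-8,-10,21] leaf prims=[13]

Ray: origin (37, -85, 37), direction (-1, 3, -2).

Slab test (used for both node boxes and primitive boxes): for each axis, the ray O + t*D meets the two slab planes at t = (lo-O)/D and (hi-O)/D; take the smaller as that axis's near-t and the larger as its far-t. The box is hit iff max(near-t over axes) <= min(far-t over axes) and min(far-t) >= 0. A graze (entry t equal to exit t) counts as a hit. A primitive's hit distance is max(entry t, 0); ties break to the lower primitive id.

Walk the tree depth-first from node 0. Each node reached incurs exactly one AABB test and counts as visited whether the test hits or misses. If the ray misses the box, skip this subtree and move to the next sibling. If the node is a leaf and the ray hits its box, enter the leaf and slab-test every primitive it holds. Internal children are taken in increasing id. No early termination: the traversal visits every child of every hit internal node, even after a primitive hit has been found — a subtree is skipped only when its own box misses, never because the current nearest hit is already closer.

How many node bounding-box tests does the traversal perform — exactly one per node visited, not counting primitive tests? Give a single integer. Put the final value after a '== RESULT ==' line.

Walk:
N0 x:[13,56] y:[67/3,104/3] z:[8,57/2] -> hit [67/3,57/2], descend [7, 17]
  N7 x:[32,46] y:[31,104/3] z:[9,57/2] -> miss, prune
  N17 x:[13,56] y:[67/3,85/3] z:[8,24] -> hit [67/3,24], descend [3, 13]
    N3 x:[39,56] y:[23,85/3] z:[8,35/2] -> miss, prune
    N13 x:[13,51] y:[67/3,79/3] z:[37/2,24] -> hit [67/3,24], descend [2, 18]
      N2 x:[44,51] y:[68/3,79/3] z:[39/2,24] -> miss, prune
      N18 x:[13,26] y:[67/3,79/3] z:[37/2,24] -> hit [67/3,24], descend [22, 27]
        N22 x:[13,26] y:[67/3,25] z:[45/2,24] -> hit [45/2,24], descend [15, 21]
          N15 x:[13,19] y:[70/3,25] z:[23,24] -> miss, prune
          N21 x:[22,26] y:[67/3,24] z:[45/2,23] -> hit [45/2,23] leaf, test {P12@t=45/2}
        N27 x:[20,23] y:[74/3,79/3] z:[37/2,20] -> miss, prune

order=[0, 7, 17, 3, 13, 2, 18, 22, 15, 21, 27]  |boxes|=11  |leaves|=1  hit=P12

== RESULT ==
11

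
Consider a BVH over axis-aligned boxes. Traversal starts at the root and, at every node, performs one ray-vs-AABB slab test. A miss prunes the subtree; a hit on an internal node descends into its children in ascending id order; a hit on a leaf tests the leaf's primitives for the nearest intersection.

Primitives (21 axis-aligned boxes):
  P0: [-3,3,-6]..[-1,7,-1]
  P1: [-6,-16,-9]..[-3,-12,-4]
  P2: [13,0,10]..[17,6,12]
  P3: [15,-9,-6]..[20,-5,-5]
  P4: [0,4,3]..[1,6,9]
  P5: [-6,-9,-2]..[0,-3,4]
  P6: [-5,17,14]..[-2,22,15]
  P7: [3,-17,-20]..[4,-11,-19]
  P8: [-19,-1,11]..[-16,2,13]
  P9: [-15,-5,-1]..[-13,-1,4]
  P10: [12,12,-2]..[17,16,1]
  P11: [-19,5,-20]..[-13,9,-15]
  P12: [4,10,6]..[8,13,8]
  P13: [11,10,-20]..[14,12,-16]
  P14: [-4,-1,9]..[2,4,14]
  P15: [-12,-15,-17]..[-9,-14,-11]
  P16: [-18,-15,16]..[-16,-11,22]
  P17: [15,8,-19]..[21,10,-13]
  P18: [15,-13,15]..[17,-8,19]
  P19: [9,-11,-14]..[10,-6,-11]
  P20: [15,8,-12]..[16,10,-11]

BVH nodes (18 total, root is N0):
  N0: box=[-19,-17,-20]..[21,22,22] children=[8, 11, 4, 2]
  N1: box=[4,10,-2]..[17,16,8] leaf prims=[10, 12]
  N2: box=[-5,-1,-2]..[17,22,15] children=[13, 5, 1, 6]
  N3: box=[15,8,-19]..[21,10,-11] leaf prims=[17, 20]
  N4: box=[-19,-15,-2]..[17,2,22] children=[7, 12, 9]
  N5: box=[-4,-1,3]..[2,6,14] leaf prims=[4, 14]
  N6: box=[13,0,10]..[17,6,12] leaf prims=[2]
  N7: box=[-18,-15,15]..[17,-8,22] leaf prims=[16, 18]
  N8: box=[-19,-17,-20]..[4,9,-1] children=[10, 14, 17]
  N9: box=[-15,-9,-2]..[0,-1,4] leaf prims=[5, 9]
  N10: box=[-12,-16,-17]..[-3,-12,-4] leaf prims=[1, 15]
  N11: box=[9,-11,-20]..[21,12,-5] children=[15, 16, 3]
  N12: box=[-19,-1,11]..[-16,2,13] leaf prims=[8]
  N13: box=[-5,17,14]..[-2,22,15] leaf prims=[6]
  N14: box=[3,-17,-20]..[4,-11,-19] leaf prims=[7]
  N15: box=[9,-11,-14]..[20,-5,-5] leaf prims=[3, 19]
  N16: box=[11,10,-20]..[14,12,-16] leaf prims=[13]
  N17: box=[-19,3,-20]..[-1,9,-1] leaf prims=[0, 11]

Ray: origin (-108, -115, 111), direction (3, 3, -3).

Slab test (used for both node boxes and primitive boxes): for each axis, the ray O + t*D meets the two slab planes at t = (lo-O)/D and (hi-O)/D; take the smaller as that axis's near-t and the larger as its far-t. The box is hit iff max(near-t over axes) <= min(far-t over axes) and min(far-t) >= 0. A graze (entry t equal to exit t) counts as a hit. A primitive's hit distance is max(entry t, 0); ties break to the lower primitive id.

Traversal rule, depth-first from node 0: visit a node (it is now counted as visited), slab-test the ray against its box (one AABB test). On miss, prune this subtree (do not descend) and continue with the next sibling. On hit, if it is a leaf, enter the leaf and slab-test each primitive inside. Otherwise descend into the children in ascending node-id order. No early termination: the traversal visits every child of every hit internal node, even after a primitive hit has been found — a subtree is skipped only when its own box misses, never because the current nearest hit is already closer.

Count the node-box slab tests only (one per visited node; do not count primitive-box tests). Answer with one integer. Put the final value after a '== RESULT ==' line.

Walk:
N0 x:[89/3,43] y:[98/3,137/3] z:[89/3,131/3] -> hit [98/3,43], descend [2, 4, 8, 11]
  N2 x:[103/3,125/3] y:[38,137/3] z:[32,113/3] -> miss, prune
  N4 x:[89/3,125/3] y:[100/3,39] z:[89/3,113/3] -> hit [100/3,113/3], descend [7, 9, 12]
    N7 x:[30,125/3] y:[100/3,107/3] z:[89/3,32] -> miss, prune
    N9 x:[31,36] y:[106/3,38] z:[107/3,113/3] -> hit [107/3,36] leaf, test {P5@t=107/3, P9(miss)}
    N12 x:[89/3,92/3] y:[38,39] z:[98/3,100/3] -> miss, prune
  N8 x:[89/3,112/3] y:[98/3,124/3] z:[112/3,131/3] -> hit [112/3,112/3], descend [10, 14, 17]
    N10 x:[32,35] y:[33,103/3] z:[115/3,128/3] -> miss, prune
    N14 x:[37,112/3] y:[98/3,104/3] z:[130/3,131/3] -> miss, prune
    N17 x:[89/3,107/3] y:[118/3,124/3] z:[112/3,131/3] -> miss, prune
  N11 x:[39,43] y:[104/3,127/3] z:[116/3,131/3] -> hit [39,127/3], descend [3, 15, 16]
    N3 x:[41,43] y:[41,125/3] z:[122/3,130/3] -> hit [41,125/3] leaf, test {P17@t=124/3, P20@t=41}
    N15 x:[39,128/3] y:[104/3,110/3] z:[116/3,125/3] -> miss, prune
    N16 x:[119/3,122/3] y:[125/3,127/3] z:[127/3,131/3] -> miss, prune

Visited [0, 2, 4, 7, 9, 12, 8, 10, 14, 17, 11, 3, 15, 16]. Tests: 14 box, 2 leaf. Nearest: P5.

== RESULT ==
14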